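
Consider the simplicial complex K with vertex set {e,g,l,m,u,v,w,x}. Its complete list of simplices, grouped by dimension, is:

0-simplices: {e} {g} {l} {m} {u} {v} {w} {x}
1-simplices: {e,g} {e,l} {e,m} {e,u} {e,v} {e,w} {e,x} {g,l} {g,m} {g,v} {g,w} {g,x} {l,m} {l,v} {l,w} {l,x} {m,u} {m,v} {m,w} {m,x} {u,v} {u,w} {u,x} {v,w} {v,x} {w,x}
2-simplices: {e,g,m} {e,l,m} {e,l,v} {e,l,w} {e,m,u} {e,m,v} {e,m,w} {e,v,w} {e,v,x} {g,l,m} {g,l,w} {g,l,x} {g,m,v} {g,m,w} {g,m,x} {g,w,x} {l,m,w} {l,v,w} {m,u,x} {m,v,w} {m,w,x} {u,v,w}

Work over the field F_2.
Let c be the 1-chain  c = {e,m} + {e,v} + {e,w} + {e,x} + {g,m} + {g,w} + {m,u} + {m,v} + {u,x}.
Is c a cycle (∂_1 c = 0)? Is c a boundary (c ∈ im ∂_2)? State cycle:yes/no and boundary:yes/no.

cycle:yes boundary:no

n_0=8 n_1=26 n_2=22  [Z2]
∂1: piv[eg,el,em,eu,ev,ew,ex] rk=7  ker:gl,gm,gv,gw,gx,lm,lv,lw,lx,mu,mv,mw,mx,uv,uw,ux,vw,vx,wx
∂2: piv[egm,elm,elv,elw,emu,emv,emw,evw,evx,glm,glw,glx,gmv,gmx,gwx,mux,uvw] rk=17  ker:gmw,lmw,lvw,mvw,mwx
∂1c = 0
c vs im∂2: residual ≠ 0 ⇒ not boundary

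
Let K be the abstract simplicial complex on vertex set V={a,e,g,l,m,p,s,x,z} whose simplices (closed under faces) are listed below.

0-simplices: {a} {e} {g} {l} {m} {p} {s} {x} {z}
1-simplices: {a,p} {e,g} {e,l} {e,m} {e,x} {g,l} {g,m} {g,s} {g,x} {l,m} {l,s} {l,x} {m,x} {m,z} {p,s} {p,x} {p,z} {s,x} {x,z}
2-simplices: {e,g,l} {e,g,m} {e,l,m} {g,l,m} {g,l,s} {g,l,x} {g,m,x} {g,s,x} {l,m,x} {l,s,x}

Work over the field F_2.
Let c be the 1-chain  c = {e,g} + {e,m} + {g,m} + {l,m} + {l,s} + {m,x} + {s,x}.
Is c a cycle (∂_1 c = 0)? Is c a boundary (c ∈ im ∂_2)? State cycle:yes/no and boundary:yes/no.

n_0=9 n_1=19 n_2=10  [Z2]
∂1: piv[ap,eg,el,em,ex,gs,mz,ps] rk=8  ker:gl,gm,gx,lm,ls,lx,mx,px,pz,sx,xz
∂2: piv[egl,egm,elm,gls,glx,gmx,gsx] rk=7  ker:glm,lmx,lsx
∂1c = 0
c vs im∂2: reduces to 0 ⇒ boundary

cycle:yes boundary:yes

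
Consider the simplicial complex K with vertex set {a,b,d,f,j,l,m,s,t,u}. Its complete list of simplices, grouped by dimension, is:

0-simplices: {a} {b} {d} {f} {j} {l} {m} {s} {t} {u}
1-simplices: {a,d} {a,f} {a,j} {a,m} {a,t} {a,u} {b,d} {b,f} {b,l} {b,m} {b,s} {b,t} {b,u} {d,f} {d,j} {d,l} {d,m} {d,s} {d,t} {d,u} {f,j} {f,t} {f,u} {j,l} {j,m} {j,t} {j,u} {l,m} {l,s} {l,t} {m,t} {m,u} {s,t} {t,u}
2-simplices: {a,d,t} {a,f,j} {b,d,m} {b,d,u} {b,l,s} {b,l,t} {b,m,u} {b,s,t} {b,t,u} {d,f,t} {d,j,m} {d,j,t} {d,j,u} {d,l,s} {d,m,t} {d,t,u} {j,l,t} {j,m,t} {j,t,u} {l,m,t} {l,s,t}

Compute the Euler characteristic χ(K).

χ(K)=-3

n_0=10 n_1=34 n_2=21
χ=+10−34+21=-3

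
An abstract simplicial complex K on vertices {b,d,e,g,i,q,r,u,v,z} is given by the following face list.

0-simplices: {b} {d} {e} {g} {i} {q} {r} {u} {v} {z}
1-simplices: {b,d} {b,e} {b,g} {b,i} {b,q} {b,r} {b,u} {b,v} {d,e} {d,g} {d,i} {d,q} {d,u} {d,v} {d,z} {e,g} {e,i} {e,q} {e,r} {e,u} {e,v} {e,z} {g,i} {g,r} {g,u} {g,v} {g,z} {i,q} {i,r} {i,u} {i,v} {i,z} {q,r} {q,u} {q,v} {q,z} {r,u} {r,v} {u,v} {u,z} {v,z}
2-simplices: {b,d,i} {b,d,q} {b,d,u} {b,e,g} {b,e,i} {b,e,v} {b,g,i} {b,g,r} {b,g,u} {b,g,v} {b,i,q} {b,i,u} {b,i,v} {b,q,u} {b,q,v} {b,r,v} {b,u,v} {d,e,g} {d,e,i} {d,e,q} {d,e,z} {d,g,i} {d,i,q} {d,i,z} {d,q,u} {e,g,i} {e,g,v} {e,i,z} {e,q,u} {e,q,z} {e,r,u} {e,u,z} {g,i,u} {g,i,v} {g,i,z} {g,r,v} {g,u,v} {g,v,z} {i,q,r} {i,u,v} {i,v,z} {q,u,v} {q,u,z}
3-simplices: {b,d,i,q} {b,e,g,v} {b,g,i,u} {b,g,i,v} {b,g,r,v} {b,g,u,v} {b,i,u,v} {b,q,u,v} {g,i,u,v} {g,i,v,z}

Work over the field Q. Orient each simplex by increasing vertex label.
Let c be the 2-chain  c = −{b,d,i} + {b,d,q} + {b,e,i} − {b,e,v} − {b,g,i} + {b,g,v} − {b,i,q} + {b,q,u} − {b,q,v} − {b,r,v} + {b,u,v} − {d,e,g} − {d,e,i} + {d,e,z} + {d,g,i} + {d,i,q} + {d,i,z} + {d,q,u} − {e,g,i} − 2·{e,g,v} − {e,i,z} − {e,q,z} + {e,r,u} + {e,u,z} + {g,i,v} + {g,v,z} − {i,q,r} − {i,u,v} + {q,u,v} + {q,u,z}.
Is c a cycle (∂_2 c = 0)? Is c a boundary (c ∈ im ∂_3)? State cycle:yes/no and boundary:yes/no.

cycle:no boundary:no

n_0=10 n_1=41 n_2=43 n_3=10  [Q]
∂1: piv[bd,be,bg,bi,bq,br,bu,bv,dz] rk=9  ker:de,dg,di,dq,du,dv,eg,ei,eq,er,eu,ev,ez,gi,gr,gu,gv,gz,iq,ir,iu,iv,iz,qr,qu,qv,qz,ru,rv,uv,uz,vz
∂2: piv[bdi,bdq,bdu,beg,bei,bev,bgi,bgr,bgu,bgv,biq,biu,biv,bqu,bqv,brv,buv,deg,dei,deq,dez,diz,equ,eqz,eru,euz,giz,gvz,iqr] rk=29  ker:dgi,diq,dqu,egi,egv,eiz,giu,giv,grv,guv,iuv,ivz,quv,quz
∂3: piv[bdiq,begv,bgiu,bgiv,bgrv,bguv,biuv,bquv,givz] rk=9  ker:giuv
∂2c = −{b,r} + {b,v} − {d,e} + 2·{d,g} + {d,i} + {d,q} − {d,u} − 2·{d,z} − 4·{e,g} − {e,q} + {e,r} + {e,v} + 2·{e,z} − {g,v} − {g,z} − {i,q} + {i,r} − {i,u} + 2·{i,v} − {q,r} + 4·{q,u} − 2·{q,v} − 2·{q,z} + {r,u} − {r,v} + {u,v} + 2·{u,z} + {v,z}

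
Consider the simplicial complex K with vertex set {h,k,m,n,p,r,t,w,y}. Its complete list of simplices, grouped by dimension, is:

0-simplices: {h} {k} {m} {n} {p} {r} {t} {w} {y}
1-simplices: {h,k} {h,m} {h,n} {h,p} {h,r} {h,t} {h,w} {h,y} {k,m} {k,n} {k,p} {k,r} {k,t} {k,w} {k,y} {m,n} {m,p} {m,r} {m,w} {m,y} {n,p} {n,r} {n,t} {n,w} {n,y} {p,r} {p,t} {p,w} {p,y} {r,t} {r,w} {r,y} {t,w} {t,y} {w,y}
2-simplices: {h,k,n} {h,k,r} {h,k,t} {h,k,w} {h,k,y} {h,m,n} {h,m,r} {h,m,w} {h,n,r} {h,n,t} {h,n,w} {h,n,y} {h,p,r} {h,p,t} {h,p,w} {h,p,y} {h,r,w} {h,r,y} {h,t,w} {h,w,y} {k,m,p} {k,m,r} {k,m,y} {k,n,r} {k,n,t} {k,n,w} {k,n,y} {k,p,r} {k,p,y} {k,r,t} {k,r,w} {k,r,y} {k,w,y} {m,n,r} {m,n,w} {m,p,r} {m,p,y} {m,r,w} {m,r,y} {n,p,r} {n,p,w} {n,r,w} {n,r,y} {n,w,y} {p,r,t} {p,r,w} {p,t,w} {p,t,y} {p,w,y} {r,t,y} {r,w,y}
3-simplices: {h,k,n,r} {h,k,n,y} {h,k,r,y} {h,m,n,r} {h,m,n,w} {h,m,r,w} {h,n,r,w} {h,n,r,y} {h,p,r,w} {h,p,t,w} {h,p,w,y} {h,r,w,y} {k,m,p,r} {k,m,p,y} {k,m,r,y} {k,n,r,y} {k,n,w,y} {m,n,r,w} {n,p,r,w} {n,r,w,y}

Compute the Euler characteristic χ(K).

χ(K)=5

n_0=9 n_1=35 n_2=51 n_3=20
χ=+9−35+51−20=5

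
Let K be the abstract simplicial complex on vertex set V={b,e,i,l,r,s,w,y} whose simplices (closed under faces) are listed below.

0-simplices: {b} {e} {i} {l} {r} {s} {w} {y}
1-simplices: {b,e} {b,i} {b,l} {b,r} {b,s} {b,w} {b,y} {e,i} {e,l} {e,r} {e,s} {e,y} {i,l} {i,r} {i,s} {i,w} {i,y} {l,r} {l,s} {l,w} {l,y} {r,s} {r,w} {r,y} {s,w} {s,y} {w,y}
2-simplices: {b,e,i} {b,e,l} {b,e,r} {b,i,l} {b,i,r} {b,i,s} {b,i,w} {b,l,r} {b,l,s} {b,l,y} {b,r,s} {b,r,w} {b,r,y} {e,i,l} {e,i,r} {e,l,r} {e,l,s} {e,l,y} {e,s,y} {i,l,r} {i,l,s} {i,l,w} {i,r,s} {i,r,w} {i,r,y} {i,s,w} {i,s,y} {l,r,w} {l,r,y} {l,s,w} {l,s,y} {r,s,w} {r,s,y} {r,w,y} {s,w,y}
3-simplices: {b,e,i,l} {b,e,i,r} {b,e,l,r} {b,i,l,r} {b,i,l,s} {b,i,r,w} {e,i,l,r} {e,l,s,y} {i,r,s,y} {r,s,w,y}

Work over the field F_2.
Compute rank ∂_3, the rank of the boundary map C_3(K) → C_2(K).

n_0=8 n_1=27 n_2=35 n_3=10  [Z2]
∂1: piv[be,bi,bl,br,bs,bw,by] rk=7  ker:ei,el,er,es,ey,il,ir,is,iw,iy,lr,ls,lw,ly,rs,rw,ry,sw,sy,wy
∂2: piv[bei,bel,ber,bil,bir,bis,biw,blr,bls,bly,brs,brw,bry,els,ely,esy,ilw,iry,isw,rwy] rk=20  ker:eil,eir,elr,ilr,ils,irs,irw,isy,lrw,lry,lsw,lsy,rsw,rsy,swy
∂3: piv[beil,beir,belr,bilr,bils,birw,elsy,irsy,rswy] rk=9  ker:eilr
rk∂_3=9

rank∂_3=9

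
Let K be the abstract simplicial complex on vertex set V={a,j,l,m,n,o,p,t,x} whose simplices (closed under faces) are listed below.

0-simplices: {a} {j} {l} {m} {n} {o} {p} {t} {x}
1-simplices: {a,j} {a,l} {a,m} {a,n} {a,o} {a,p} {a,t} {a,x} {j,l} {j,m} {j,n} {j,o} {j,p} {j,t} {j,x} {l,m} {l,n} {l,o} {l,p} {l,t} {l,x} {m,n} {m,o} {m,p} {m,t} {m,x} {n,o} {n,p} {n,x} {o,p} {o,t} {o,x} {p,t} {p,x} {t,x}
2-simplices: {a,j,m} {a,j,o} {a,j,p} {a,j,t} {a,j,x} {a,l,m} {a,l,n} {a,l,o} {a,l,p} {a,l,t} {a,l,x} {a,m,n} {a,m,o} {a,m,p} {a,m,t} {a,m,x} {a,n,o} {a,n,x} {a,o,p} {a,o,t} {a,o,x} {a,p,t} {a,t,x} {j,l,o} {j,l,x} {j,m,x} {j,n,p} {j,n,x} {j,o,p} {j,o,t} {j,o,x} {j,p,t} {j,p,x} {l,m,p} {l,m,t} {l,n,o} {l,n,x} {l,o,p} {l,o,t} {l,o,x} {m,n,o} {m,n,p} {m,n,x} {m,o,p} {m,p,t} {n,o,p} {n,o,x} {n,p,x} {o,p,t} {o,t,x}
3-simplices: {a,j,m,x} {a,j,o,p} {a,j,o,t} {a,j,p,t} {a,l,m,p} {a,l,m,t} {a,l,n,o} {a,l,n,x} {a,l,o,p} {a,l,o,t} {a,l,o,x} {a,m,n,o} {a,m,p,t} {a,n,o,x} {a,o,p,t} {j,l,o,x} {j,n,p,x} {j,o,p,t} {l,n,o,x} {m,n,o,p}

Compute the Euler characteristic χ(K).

χ(K)=4

n_0=9 n_1=35 n_2=50 n_3=20
χ=+9−35+50−20=4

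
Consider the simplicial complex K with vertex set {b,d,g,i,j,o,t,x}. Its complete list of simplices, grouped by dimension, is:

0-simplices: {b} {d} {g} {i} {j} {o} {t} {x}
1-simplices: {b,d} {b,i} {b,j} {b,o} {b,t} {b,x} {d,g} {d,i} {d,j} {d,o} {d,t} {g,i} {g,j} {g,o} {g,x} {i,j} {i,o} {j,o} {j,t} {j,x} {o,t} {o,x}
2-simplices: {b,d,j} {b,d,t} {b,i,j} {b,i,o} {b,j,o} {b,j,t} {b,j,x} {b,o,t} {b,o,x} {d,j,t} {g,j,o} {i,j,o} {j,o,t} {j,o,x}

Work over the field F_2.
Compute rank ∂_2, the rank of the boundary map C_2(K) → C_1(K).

n_0=8 n_1=22 n_2=14  [Z2]
∂1: piv[bd,bi,bj,bo,bt,bx,dg] rk=7  ker:di,dj,do,dt,gi,gj,go,gx,ij,io,jo,jt,jx,ot,ox
∂2: piv[bdj,bdt,bij,bio,bjo,bjt,bjx,bot,box,gjo] rk=10  ker:djt,ijo,jot,jox
rk∂_2=10

rank∂_2=10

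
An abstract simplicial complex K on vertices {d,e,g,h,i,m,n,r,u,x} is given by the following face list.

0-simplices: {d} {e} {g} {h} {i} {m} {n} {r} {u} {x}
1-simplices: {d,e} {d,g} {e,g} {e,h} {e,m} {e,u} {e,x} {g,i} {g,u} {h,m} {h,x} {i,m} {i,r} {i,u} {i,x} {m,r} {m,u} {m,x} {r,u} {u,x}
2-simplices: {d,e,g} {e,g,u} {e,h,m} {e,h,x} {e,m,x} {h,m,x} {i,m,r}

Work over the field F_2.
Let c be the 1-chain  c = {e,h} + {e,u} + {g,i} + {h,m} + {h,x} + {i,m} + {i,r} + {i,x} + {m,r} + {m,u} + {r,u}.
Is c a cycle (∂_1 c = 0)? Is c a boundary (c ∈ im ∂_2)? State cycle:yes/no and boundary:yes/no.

n_0=10 n_1=20 n_2=7  [Z2]
∂1: piv[de,dg,eh,em,eu,ex,gi,ir] rk=8  ker:eg,gu,hm,hx,im,iu,ix,mr,mu,mx,ru,ux
∂2: piv[deg,egu,ehm,ehx,emx,imr] rk=6  ker:hmx
∂1c = {g} + {h} + {r} + {u}

cycle:no boundary:no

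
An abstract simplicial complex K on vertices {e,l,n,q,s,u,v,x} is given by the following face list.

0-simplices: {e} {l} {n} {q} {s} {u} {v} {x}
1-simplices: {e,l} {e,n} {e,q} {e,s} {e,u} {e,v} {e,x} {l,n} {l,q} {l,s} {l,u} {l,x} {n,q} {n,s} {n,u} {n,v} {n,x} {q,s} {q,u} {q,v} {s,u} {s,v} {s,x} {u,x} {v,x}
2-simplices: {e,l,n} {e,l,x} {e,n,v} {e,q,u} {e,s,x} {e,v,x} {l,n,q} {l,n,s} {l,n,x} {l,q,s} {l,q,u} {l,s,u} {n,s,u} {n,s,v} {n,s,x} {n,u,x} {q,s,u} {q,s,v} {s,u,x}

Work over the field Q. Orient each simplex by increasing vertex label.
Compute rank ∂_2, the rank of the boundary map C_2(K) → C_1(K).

n_0=8 n_1=25 n_2=19  [Q]
∂1: piv[el,en,eq,es,eu,ev,ex] rk=7  ker:ln,lq,ls,lu,lx,nq,ns,nu,nv,nx,qs,qu,qv,su,sv,sx,ux,vx
∂2: piv[eln,elx,env,equ,esx,evx,lnq,lns,lnx,lqs,lqu,lsu,nsu,nsv,nsx,nux,qsv] rk=17  ker:qsu,sux
rk∂_2=17

rank∂_2=17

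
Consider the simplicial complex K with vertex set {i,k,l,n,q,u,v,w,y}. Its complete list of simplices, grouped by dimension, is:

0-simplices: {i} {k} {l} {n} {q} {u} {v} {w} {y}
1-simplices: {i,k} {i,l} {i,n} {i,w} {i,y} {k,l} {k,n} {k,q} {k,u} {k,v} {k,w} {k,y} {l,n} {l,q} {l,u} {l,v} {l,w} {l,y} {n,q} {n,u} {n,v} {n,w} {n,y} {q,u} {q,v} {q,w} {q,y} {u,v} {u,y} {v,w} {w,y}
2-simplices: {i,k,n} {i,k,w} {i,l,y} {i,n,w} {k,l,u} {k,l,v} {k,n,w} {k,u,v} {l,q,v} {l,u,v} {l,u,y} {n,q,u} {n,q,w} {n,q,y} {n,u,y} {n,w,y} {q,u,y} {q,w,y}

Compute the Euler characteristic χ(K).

n_0=9 n_1=31 n_2=18
χ=+9−31+18=-4

χ(K)=-4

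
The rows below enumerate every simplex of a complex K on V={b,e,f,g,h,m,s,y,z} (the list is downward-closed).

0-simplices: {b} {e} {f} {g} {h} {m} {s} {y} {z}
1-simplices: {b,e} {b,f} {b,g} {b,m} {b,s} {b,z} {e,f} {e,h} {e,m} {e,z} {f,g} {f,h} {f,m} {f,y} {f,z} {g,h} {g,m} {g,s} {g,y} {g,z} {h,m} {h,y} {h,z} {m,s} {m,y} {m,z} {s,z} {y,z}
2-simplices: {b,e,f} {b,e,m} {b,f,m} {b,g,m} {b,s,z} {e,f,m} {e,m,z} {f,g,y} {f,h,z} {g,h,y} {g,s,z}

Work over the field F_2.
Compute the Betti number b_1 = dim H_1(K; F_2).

n_0=9 n_1=28 n_2=11  [Z2]
∂1: piv[be,bf,bg,bm,bs,bz,eh,fy] rk=8  ker:ef,em,ez,fg,fh,fm,fz,gh,gm,gs,gy,gz,hm,hy,hz,ms,my,mz,sz,yz
∂2: piv[bef,bem,bfm,bgm,bsz,emz,fgy,fhz,ghy,gsz] rk=10  ker:efm
b_1=(28−8)−10=10

b_1=10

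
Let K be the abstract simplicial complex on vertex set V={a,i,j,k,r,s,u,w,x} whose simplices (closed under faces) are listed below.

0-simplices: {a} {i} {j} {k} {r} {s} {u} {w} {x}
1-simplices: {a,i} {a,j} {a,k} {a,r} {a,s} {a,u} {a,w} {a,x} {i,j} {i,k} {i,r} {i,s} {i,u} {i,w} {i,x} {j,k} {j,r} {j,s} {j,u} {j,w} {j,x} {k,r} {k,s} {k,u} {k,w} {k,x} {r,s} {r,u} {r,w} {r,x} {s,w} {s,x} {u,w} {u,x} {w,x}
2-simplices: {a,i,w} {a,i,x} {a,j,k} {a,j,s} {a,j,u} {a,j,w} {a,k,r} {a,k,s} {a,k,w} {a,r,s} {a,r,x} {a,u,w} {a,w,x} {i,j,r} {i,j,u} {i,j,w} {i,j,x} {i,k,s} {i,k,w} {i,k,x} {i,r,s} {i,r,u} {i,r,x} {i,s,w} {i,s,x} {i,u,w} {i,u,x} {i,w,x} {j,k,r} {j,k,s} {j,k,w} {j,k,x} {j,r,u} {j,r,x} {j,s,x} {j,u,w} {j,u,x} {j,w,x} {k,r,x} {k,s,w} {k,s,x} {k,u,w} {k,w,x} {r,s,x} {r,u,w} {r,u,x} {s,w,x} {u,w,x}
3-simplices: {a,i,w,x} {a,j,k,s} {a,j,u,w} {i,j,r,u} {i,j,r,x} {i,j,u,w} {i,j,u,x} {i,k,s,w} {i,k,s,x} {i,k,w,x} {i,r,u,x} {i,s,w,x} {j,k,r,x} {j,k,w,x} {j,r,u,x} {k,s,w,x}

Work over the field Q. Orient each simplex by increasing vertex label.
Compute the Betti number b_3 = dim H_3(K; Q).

n_0=9 n_1=35 n_2=48 n_3=16  [Q]
∂1: piv[ai,aj,ak,ar,as,au,aw,ax] rk=8  ker:ij,ik,ir,is,iu,iw,ix,jk,jr,js,ju,jw,jx,kr,ks,ku,kw,kx,rs,ru,rw,rx,sw,sx,uw,ux,wx
∂2: piv[aiw,aix,ajk,ajs,aju,ajw,akr,aks,akw,ars,arx,auw,awx,ijr,iju,ijw,ijx,iks,ikw,ikx,irs,iru,isw,isx,iux,kuw,ruw] rk=27  ker:irx,iuw,iwx,jkr,jks,jkw,jkx,jru,jrx,jsx,juw,jux,jwx,krx,ksw,ksx,kwx,rsx,rux,swx,uwx
∂3: piv[aiwx,ajks,ajuw,ijru,ijrx,ijuw,ijux,iksw,iksx,ikwx,irux,iswx,jkrx,jkwx] rk=14  ker:jrux,kswx
b_3=(16−14)−0=2

b_3=2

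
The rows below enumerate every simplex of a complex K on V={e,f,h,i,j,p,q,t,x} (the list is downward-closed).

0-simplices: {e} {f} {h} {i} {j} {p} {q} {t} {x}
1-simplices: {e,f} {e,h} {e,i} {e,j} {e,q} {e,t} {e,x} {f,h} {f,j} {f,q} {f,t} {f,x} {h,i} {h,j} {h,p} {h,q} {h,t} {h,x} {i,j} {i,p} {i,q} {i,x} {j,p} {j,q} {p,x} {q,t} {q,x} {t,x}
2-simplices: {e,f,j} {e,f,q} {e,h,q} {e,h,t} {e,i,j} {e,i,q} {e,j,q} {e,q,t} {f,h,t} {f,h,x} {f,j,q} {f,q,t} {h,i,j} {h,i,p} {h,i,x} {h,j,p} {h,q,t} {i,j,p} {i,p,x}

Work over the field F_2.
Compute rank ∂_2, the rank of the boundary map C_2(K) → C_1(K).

rank∂_2=16

n_0=9 n_1=28 n_2=19  [Z2]
∂1: piv[ef,eh,ei,ej,eq,et,ex,hp] rk=8  ker:fh,fj,fq,ft,fx,hi,hj,hq,ht,hx,ij,ip,iq,ix,jp,jq,px,qt,qx,tx
∂2: piv[efj,efq,ehq,eht,eij,eiq,ejq,eqt,fht,fhx,fqt,hij,hip,hix,hjp,ipx] rk=16  ker:fjq,hqt,ijp
rk∂_2=16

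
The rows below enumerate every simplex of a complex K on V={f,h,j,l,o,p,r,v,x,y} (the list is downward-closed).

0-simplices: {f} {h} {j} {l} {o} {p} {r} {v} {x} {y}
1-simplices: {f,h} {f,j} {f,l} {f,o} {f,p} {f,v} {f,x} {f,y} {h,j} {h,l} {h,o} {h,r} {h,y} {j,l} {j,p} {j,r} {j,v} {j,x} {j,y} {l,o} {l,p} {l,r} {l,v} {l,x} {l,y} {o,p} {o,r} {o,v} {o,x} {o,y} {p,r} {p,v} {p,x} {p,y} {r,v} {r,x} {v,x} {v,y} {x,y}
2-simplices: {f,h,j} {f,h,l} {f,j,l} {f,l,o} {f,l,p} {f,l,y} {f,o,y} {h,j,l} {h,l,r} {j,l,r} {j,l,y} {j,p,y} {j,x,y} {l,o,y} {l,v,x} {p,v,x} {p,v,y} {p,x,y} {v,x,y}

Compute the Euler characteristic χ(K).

χ(K)=-10

n_0=10 n_1=39 n_2=19
χ=+10−39+19=-10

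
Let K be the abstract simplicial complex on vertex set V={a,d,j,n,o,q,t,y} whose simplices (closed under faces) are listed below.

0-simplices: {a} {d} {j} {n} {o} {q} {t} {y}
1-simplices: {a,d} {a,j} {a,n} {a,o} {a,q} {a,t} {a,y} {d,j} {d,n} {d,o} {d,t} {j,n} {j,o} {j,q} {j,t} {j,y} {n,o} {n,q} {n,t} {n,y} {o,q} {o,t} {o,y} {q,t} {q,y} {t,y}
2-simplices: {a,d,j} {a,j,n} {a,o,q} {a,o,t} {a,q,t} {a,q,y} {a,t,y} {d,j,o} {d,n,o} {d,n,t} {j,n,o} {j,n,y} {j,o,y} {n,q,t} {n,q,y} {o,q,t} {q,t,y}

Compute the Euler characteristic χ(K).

χ(K)=-1

n_0=8 n_1=26 n_2=17
χ=+8−26+17=-1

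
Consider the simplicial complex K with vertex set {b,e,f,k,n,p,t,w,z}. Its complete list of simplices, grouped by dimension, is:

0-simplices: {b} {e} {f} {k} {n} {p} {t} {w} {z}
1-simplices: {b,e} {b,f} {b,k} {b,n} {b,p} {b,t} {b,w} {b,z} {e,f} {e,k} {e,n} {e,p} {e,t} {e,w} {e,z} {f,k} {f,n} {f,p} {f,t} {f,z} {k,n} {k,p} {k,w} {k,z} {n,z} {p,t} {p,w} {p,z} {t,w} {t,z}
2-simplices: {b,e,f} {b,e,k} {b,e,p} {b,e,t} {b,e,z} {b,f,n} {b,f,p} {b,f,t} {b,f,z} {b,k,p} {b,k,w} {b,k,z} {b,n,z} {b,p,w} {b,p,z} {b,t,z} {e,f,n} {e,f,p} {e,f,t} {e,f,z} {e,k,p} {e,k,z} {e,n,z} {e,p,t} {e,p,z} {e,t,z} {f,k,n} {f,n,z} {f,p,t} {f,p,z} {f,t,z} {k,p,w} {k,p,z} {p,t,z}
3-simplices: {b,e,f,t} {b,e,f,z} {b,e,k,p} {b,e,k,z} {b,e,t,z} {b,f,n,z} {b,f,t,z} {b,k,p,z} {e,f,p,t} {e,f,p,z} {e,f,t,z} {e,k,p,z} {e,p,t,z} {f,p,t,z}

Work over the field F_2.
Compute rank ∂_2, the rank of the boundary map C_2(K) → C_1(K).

n_0=9 n_1=30 n_2=34 n_3=14  [Z2]
∂1: piv[be,bf,bk,bn,bp,bt,bw,bz] rk=8  ker:ef,ek,en,ep,et,ew,ez,fk,fn,fp,ft,fz,kn,kp,kw,kz,nz,pt,pw,pz,tw,tz
∂2: piv[bef,bek,bep,bet,bez,bfn,bfp,bft,bfz,bkp,bkw,bkz,bnz,bpw,bpz,btz,efn,ept,fkn] rk=19  ker:efp,eft,efz,ekp,ekz,enz,epz,etz,fnz,fpt,fpz,ftz,kpw,kpz,ptz
∂3: piv[beft,befz,bekp,bekz,betz,bfnz,bftz,bkpz,efpt,efpz,ekpz,eptz] rk=12  ker:eftz,fptz
rk∂_2=19

rank∂_2=19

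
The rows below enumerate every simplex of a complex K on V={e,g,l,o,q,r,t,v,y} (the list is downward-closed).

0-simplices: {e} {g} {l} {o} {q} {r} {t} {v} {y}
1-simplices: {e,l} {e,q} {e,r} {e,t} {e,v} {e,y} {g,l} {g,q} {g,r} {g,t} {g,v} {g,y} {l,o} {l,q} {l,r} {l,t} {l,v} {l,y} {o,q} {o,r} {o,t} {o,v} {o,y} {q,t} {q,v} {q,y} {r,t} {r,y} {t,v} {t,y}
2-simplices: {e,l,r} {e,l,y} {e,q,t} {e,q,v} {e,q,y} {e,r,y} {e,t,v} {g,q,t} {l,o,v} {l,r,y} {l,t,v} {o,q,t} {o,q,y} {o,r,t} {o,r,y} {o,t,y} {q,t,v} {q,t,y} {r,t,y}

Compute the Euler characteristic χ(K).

χ(K)=-2

n_0=9 n_1=30 n_2=19
χ=+9−30+19=-2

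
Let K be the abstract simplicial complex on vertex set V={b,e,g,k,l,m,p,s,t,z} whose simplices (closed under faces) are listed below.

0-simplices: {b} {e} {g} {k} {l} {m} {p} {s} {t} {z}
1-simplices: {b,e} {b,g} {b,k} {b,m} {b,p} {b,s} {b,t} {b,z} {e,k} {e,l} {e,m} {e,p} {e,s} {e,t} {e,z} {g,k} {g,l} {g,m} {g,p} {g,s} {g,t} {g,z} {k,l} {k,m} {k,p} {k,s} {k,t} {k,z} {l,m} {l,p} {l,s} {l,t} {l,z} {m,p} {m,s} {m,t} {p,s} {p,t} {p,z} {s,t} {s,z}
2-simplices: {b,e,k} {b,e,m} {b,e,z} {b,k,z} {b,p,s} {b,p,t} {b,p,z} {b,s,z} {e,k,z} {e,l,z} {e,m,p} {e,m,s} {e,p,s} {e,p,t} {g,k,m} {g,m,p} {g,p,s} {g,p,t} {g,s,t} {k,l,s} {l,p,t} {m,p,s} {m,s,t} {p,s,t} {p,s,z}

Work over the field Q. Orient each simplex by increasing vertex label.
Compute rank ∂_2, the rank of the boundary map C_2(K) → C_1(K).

n_0=10 n_1=41 n_2=25  [Q]
∂1: piv[be,bg,bk,bm,bp,bs,bt,bz,el] rk=9  ker:ek,em,ep,es,et,ez,gk,gl,gm,gp,gs,gt,gz,kl,km,kp,ks,kt,kz,lm,lp,ls,lt,lz,mp,ms,mt,ps,pt,pz,st,sz
∂2: piv[bek,bem,bez,bkz,bps,bpt,bpz,bsz,elz,emp,ems,eps,ept,gkm,gmp,gps,gpt,gst,kls,lpt,mst] rk=21  ker:ekz,mps,pst,psz
rk∂_2=21

rank∂_2=21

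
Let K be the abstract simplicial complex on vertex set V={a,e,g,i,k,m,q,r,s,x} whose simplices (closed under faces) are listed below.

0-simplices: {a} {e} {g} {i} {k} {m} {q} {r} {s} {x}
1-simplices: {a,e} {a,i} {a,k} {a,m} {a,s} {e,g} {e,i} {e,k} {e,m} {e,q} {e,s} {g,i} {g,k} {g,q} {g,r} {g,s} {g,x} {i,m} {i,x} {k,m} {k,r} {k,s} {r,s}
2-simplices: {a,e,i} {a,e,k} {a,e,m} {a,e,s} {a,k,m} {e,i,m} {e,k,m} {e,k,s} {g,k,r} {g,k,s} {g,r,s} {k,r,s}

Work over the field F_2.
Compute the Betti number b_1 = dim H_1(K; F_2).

n_0=10 n_1=23 n_2=12  [Z2]
∂1: piv[ae,ai,ak,am,as,eg,eq,gr,gx] rk=9  ker:ei,ek,em,es,gi,gk,gq,gs,im,ix,km,kr,ks,rs
∂2: piv[aei,aek,aem,aes,akm,eim,eks,gkr,gks,grs] rk=10  ker:ekm,krs
b_1=(23−9)−10=4

b_1=4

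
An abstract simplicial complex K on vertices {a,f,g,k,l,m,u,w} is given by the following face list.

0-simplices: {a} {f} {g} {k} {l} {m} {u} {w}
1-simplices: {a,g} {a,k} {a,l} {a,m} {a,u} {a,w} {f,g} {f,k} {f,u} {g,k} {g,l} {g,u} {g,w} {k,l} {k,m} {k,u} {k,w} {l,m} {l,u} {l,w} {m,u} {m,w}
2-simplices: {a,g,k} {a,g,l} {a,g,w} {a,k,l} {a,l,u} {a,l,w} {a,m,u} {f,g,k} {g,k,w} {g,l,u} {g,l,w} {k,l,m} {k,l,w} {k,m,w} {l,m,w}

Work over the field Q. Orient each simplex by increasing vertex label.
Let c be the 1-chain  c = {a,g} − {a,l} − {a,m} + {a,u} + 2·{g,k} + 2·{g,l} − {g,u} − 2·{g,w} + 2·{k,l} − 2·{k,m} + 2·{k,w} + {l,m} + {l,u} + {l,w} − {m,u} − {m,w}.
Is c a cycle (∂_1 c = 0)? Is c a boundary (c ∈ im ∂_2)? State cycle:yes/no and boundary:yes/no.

n_0=8 n_1=22 n_2=15  [Q]
∂1: piv[ag,ak,al,am,au,aw,fg] rk=7  ker:fk,fu,gk,gl,gu,gw,kl,km,ku,kw,lm,lu,lw,mu,mw
∂2: piv[agk,agl,agw,akl,alu,alw,amu,fgk,gkw,glu,klm,kmw] rk=12  ker:glw,klw,lmw
∂1c = 0
c vs im∂2: reduces to 0 ⇒ boundary

cycle:yes boundary:yes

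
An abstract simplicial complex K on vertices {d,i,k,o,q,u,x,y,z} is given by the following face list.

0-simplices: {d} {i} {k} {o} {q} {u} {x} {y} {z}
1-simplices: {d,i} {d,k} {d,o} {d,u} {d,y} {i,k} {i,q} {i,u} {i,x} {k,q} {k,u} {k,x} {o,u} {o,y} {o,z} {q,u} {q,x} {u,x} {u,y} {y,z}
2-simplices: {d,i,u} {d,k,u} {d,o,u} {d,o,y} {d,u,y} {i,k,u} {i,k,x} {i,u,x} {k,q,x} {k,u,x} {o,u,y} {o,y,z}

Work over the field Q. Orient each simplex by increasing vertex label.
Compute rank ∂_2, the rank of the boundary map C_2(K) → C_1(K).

n_0=9 n_1=20 n_2=12  [Q]
∂1: piv[di,dk,do,du,dy,iq,ix,oz] rk=8  ker:ik,iu,kq,ku,kx,ou,oy,qu,qx,ux,uy,yz
∂2: piv[diu,dku,dou,doy,duy,iku,ikx,iux,kqx,oyz] rk=10  ker:kux,ouy
rk∂_2=10

rank∂_2=10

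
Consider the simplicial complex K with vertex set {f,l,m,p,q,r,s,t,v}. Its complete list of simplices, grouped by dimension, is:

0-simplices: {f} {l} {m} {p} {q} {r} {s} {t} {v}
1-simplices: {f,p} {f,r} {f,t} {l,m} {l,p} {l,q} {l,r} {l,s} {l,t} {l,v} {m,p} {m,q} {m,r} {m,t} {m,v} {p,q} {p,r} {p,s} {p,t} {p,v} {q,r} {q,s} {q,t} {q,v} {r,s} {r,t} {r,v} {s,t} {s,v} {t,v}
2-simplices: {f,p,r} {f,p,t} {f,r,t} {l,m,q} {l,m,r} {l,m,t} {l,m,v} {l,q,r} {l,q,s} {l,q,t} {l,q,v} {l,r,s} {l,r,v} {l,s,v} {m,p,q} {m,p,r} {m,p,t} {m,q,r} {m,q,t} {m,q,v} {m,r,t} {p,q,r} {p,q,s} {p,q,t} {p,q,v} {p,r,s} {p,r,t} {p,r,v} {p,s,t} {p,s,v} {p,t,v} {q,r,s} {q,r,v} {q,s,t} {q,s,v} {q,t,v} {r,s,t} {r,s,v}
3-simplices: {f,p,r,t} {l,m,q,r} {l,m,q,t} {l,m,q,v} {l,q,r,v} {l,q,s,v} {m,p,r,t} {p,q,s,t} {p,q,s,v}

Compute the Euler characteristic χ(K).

χ(K)=8

n_0=9 n_1=30 n_2=38 n_3=9
χ=+9−30+38−9=8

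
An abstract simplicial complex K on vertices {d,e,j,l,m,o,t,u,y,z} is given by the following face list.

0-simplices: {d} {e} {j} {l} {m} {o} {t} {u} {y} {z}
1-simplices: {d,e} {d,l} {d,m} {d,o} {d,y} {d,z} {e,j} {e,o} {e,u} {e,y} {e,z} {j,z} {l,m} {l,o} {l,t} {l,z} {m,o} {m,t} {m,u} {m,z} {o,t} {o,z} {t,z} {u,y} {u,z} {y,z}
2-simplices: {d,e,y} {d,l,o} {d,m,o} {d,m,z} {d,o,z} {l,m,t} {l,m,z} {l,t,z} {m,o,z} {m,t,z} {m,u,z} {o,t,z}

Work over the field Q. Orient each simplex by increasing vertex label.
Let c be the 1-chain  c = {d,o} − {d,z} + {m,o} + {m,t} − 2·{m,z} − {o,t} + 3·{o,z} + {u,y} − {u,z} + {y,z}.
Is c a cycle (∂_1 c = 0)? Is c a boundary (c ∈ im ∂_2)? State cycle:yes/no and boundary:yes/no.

n_0=10 n_1=26 n_2=12  [Q]
∂1: piv[de,dl,dm,do,dy,dz,ej,eu,lt] rk=9  ker:eo,ey,ez,jz,lm,lo,lz,mo,mt,mu,mz,ot,oz,tz,uy,uz,yz
∂2: piv[dey,dlo,dmo,dmz,doz,lmt,lmz,ltz,muz,otz] rk=10  ker:moz,mtz
∂1c = 0
c vs im∂2: residual ≠ 0 ⇒ not boundary

cycle:yes boundary:no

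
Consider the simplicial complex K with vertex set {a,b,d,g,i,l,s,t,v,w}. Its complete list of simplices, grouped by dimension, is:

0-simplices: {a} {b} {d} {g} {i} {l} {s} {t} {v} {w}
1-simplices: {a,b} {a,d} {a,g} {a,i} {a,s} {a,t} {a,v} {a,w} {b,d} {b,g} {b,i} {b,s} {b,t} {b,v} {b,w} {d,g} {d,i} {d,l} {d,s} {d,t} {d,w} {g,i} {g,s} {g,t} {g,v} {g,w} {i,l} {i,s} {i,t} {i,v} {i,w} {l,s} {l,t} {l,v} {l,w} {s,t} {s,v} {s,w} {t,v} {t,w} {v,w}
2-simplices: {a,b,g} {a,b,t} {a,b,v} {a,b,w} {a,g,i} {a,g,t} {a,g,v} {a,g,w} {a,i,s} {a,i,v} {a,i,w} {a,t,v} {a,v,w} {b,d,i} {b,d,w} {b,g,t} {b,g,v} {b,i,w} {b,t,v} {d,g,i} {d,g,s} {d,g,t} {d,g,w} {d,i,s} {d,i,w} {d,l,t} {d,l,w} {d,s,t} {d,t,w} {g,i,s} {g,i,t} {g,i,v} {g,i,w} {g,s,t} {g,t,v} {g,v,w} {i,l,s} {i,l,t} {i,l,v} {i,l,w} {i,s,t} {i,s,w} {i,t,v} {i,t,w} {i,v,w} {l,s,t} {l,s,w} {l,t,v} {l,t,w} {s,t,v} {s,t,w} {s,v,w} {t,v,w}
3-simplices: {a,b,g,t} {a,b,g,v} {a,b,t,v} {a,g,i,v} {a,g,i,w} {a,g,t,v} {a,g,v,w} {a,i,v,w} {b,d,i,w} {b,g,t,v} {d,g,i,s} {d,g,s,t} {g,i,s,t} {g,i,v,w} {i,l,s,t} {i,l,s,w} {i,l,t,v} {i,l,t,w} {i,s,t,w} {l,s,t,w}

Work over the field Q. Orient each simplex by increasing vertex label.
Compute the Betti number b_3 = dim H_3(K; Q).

b_3=3

n_0=10 n_1=41 n_2=53 n_3=20  [Q]
∂1: piv[ab,ad,ag,ai,as,at,av,aw,dl] rk=9  ker:bd,bg,bi,bs,bt,bv,bw,dg,di,ds,dt,dw,gi,gs,gt,gv,gw,il,is,it,iv,iw,ls,lt,lv,lw,st,sv,sw,tv,tw,vw
∂2: piv[abg,abt,abv,abw,agi,agt,agv,agw,ais,aiv,aiw,atv,avw,bdi,bdw,biw,dgi,dgs,dgt,dis,dlt,dlw,dst,dtw,git,ils,ilt,ilv,isw,stv] rk=30  ker:bgt,bgv,btv,dgw,diw,gis,giv,giw,gst,gtv,gvw,ilw,ist,itv,itw,ivw,lst,lsw,ltv,ltw,stw,svw,tvw
∂3: piv[abgt,abgv,abtv,agiv,agiw,agtv,agvw,aivw,bdiw,dgis,dgst,gist,ilst,ilsw,iltv,iltw,istw] rk=17  ker:bgtv,givw,lstw
b_3=(20−17)−0=3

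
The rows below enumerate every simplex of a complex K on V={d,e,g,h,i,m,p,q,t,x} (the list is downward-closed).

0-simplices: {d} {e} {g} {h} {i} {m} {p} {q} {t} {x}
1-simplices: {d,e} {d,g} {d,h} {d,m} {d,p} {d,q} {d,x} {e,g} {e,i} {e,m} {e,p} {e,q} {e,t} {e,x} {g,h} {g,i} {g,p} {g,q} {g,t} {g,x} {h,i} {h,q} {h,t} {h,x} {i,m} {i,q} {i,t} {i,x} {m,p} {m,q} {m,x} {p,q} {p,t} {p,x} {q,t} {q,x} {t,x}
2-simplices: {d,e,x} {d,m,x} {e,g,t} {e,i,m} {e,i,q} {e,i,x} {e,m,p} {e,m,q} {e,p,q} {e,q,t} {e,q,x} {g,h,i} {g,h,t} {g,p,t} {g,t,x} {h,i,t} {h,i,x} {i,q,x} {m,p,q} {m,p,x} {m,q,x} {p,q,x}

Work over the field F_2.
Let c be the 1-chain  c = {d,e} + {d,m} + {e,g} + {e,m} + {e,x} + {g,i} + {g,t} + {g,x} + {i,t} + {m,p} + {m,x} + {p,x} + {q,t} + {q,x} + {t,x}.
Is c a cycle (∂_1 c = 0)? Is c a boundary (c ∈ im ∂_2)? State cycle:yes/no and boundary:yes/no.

n_0=10 n_1=37 n_2=22  [Z2]
∂1: piv[de,dg,dh,dm,dp,dq,dx,ei,et] rk=9  ker:eg,em,ep,eq,ex,gh,gi,gp,gq,gt,gx,hi,hq,ht,hx,im,iq,it,ix,mp,mq,mx,pq,pt,px,qt,qx,tx
∂2: piv[dex,dmx,egt,eim,eiq,eix,emp,emq,epq,eqt,eqx,ghi,ght,gpt,gtx,hit,hix,mpx,mqx] rk=19  ker:iqx,mpq,pqx
∂1c = 0
c vs im∂2: reduces to 0 ⇒ boundary

cycle:yes boundary:yes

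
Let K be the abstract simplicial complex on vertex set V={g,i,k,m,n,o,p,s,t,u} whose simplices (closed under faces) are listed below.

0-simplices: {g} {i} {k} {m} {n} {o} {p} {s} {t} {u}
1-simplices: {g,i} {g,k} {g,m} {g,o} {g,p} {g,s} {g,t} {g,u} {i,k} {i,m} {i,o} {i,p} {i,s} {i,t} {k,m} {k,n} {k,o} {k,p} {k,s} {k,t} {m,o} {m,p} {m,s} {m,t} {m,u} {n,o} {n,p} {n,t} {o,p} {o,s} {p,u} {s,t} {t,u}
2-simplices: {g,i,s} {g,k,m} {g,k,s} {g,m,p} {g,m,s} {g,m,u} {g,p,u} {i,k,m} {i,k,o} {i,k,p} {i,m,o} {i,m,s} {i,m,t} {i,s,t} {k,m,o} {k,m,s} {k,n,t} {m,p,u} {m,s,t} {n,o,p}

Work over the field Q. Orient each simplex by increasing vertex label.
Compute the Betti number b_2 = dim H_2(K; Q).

n_0=10 n_1=33 n_2=20  [Q]
∂1: piv[gi,gk,gm,go,gp,gs,gt,gu,kn] rk=9  ker:ik,im,io,ip,is,it,km,ko,kp,ks,kt,mo,mp,ms,mt,mu,no,np,nt,op,os,pu,st,tu
∂2: piv[gis,gkm,gks,gmp,gms,gmu,gpu,ikm,iko,ikp,imo,ims,imt,ist,knt,nop] rk=16  ker:kmo,kms,mpu,mst
b_2=(20−16)−0=4

b_2=4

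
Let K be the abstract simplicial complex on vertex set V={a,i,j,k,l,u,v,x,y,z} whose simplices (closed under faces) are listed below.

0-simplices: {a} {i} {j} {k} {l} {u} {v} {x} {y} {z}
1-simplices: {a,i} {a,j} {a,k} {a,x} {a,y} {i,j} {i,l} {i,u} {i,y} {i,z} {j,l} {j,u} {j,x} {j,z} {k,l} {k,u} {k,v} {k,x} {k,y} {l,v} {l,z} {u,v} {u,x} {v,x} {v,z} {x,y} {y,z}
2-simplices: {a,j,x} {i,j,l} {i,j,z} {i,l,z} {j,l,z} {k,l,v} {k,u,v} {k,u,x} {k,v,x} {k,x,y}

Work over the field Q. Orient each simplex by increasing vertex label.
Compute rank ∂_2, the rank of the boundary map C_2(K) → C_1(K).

rank∂_2=9

n_0=10 n_1=27 n_2=10  [Q]
∂1: piv[ai,aj,ak,ax,ay,il,iu,iz,kv] rk=9  ker:ij,iy,jl,ju,jx,jz,kl,ku,kx,ky,lv,lz,uv,ux,vx,vz,xy,yz
∂2: piv[ajx,ijl,ijz,ilz,klv,kuv,kux,kvx,kxy] rk=9  ker:jlz
rk∂_2=9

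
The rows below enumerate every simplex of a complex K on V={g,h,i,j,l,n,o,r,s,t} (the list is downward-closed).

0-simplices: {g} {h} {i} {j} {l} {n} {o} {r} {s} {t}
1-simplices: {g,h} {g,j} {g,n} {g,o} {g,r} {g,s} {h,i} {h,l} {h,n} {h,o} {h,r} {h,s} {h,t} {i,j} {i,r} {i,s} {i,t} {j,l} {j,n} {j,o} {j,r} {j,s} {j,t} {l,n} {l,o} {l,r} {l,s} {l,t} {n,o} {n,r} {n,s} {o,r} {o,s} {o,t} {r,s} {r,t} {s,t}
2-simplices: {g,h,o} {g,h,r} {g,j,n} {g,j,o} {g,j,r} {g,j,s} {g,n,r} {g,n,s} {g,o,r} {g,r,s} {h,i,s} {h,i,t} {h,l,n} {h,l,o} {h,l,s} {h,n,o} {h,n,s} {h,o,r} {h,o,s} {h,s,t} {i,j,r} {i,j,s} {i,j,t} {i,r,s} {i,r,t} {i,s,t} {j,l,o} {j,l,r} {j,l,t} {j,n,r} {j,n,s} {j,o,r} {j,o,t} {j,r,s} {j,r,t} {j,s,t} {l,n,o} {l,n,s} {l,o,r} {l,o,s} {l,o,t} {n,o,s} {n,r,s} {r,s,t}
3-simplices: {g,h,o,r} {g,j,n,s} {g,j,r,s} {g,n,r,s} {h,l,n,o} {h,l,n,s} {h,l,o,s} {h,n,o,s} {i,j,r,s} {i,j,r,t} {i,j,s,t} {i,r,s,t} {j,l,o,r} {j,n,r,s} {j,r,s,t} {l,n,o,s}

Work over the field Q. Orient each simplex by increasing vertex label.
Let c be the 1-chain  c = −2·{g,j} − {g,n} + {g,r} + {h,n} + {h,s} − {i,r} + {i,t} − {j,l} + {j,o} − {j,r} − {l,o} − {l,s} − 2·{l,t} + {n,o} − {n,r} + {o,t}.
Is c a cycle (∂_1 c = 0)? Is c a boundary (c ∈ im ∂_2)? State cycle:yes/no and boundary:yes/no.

cycle:no boundary:no

n_0=10 n_1=37 n_2=44 n_3=16  [Q]
∂1: piv[gh,gj,gn,go,gr,gs,hi,hl,ht] rk=9  ker:hn,ho,hr,hs,ij,ir,is,it,jl,jn,jo,jr,js,jt,ln,lo,lr,ls,lt,no,nr,ns,or,os,ot,rs,rt,st
∂2: piv[gho,ghr,gjn,gjo,gjr,gjs,gnr,gns,gor,grs,his,hit,hln,hlo,hls,hno,hns,hos,hst,ijr,ijs,ijt,irt,jlo,jlr,jlt,jot] rk=27  ker:hor,irs,ist,jnr,jns,jor,jrs,jrt,jst,lno,lns,lor,los,lot,nos,nrs,rst
∂3: piv[ghor,gjns,gjrs,gnrs,hlno,hlns,hlos,hnos,ijrs,ijrt,ijst,irst,jlor,jnrs] rk=14  ker:jrst,lnos
∂1c = 2·{g} − 2·{h} − {j} + 3·{l} − 2·{r}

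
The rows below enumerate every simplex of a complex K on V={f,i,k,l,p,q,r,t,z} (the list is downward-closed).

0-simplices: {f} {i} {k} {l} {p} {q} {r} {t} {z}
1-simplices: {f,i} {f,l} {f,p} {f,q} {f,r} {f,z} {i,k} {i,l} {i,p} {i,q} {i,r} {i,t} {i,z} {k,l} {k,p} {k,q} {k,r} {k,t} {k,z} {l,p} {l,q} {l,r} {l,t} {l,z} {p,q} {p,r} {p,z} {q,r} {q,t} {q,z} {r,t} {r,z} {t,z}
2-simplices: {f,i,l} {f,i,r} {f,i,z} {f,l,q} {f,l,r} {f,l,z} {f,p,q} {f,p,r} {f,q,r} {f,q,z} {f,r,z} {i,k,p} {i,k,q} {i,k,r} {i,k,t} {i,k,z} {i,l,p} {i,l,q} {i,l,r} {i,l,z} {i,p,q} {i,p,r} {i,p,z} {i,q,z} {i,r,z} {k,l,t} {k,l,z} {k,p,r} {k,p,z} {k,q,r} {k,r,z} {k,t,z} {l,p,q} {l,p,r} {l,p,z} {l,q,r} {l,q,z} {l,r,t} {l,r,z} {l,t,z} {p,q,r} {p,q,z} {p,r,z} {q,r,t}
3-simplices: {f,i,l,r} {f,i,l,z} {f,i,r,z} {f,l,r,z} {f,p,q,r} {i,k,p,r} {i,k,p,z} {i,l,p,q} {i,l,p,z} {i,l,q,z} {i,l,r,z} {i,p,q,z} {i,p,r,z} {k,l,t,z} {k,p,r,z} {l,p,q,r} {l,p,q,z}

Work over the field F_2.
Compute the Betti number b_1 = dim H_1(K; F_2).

n_0=9 n_1=33 n_2=44 n_3=17  [Z2]
∂1: piv[fi,fl,fp,fq,fr,fz,ik,it] rk=8  ker:il,ip,iq,ir,iz,kl,kp,kq,kr,kt,kz,lp,lq,lr,lt,lz,pq,pr,pz,qr,qt,qz,rt,rz,tz
∂2: piv[fil,fir,fiz,flq,flr,flz,fpq,fpr,fqr,fqz,frz,ikp,ikq,ikr,ikt,ikz,ilp,ilq,ipq,ipz,klt,klz,ktz,lrt,qrt] rk=25  ker:ilr,ilz,ipr,iqz,irz,kpr,kpz,kqr,krz,lpq,lpr,lpz,lqr,lqz,lrz,ltz,pqr,pqz,prz
∂3: piv[filr,filz,firz,flrz,fpqr,ikpr,ikpz,ilpq,ilpz,ilqz,ipqz,iprz,kltz,kprz,lpqr] rk=15  ker:ilrz,lpqz
b_1=(33−8)−25=0

b_1=0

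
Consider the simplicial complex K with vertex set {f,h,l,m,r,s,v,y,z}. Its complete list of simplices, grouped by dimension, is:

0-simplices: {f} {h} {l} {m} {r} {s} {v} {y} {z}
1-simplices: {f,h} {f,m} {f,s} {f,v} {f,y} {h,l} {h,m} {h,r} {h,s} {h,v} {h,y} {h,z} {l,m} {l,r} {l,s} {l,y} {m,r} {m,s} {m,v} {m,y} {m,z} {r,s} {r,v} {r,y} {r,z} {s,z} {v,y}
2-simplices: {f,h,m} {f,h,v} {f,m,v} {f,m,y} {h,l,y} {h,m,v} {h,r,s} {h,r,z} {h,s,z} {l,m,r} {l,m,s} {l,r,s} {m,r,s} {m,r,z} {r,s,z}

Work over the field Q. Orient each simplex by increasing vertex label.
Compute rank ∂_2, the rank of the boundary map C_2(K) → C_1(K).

n_0=9 n_1=27 n_2=15  [Q]
∂1: piv[fh,fm,fs,fv,fy,hl,hr,hz] rk=8  ker:hm,hs,hv,hy,lm,lr,ls,ly,mr,ms,mv,my,mz,rs,rv,ry,rz,sz,vy
∂2: piv[fhm,fhv,fmv,fmy,hly,hrs,hrz,hsz,lmr,lms,lrs,mrz] rk=12  ker:hmv,mrs,rsz
rk∂_2=12

rank∂_2=12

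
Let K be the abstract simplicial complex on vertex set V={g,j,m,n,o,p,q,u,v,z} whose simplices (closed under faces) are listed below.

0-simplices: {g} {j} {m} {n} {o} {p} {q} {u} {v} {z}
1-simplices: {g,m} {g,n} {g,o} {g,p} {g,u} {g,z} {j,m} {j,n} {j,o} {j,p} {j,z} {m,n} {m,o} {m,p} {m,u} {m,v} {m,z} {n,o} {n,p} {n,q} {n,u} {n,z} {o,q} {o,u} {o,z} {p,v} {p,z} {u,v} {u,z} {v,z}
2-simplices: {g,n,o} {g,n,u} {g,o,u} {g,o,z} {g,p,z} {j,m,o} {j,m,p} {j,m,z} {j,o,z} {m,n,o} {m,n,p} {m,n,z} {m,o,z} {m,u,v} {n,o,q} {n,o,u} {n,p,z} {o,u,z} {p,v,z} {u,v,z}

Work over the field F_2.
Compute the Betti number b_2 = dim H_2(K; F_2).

n_0=10 n_1=30 n_2=20  [Z2]
∂1: piv[gm,gn,go,gp,gu,gz,jm,mv,nq] rk=9  ker:jn,jo,jp,jz,mn,mo,mp,mu,mz,no,np,nu,nz,oq,ou,oz,pv,pz,uv,uz,vz
∂2: piv[gno,gnu,gou,goz,gpz,jmo,jmp,jmz,joz,mno,mnp,mnz,muv,noq,npz,ouz,pvz,uvz] rk=18  ker:moz,nou
b_2=(20−18)−0=2

b_2=2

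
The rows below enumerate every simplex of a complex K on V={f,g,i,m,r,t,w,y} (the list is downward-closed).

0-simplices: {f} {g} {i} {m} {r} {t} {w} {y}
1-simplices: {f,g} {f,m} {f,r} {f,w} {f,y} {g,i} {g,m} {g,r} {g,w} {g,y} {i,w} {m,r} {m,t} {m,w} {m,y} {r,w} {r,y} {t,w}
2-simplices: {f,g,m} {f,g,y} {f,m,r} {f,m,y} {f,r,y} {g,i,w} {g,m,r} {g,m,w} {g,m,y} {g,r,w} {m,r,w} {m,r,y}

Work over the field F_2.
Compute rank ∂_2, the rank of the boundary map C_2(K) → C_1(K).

rank∂_2=9

n_0=8 n_1=18 n_2=12  [Z2]
∂1: piv[fg,fm,fr,fw,fy,gi,mt] rk=7  ker:gm,gr,gw,gy,iw,mr,mw,my,rw,ry,tw
∂2: piv[fgm,fgy,fmr,fmy,fry,giw,gmr,gmw,grw] rk=9  ker:gmy,mrw,mry
rk∂_2=9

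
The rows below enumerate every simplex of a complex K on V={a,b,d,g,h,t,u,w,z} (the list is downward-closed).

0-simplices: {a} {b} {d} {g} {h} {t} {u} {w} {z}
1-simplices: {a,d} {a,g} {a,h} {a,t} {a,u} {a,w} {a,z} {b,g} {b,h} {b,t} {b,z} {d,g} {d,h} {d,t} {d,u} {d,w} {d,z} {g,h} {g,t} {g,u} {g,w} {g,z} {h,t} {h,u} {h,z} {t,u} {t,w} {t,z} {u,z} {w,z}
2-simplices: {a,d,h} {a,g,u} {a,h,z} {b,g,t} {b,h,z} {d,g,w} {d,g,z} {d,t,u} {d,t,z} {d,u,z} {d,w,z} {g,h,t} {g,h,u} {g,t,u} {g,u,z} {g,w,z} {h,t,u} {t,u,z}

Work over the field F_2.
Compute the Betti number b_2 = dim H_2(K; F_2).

n_0=9 n_1=30 n_2=18  [Z2]
∂1: piv[ad,ag,ah,at,au,aw,az,bg] rk=8  ker:bh,bt,bz,dg,dh,dt,du,dw,dz,gh,gt,gu,gw,gz,ht,hu,hz,tu,tw,tz,uz,wz
∂2: piv[adh,agu,ahz,bgt,bhz,dgw,dgz,dtu,dtz,duz,dwz,ght,ghu,gtu,guz] rk=15  ker:gwz,htu,tuz
b_2=(18−15)−0=3

b_2=3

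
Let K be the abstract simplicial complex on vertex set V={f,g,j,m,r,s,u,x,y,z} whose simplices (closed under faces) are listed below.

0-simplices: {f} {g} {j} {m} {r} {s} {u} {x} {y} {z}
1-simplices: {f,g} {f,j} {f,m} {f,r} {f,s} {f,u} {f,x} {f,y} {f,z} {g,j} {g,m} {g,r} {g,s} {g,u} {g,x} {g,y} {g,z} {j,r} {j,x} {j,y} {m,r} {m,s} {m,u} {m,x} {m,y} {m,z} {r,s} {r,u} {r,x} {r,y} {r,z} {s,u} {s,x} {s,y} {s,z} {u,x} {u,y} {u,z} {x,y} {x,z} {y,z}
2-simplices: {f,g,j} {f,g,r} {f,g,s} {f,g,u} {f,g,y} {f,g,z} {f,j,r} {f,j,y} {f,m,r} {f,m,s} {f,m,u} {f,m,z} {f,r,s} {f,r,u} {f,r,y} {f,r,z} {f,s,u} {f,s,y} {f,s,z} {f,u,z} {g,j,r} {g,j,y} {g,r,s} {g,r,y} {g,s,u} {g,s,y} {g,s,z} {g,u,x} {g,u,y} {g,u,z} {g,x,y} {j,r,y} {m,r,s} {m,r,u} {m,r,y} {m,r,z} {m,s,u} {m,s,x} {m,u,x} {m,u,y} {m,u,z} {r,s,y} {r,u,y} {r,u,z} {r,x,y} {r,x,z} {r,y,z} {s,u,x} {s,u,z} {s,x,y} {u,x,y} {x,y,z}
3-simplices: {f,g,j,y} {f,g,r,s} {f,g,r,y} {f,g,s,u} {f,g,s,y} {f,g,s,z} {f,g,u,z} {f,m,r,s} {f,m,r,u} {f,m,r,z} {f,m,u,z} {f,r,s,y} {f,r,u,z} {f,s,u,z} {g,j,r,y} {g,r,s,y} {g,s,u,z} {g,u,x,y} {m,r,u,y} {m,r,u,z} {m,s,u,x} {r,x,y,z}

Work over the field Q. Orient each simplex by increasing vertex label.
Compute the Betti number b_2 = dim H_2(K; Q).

n_0=10 n_1=41 n_2=52 n_3=22  [Q]
∂1: piv[fg,fj,fm,fr,fs,fu,fx,fy,fz] rk=9  ker:gj,gm,gr,gs,gu,gx,gy,gz,jr,jx,jy,mr,ms,mu,mx,my,mz,rs,ru,rx,ry,rz,su,sx,sy,sz,ux,uy,uz,xy,xz,yz
∂2: piv[fgj,fgr,fgs,fgu,fgy,fgz,fjr,fjy,fmr,fms,fmu,fmz,frs,fru,fry,frz,fsu,fsy,fsz,fuz,gux,guy,gxy,mry,msx,mux,rxy,rxz,ryz] rk=29  ker:gjr,gjy,grs,gry,gsu,gsy,gsz,guz,jry,mrs,mru,mrz,msu,muy,muz,rsy,ruy,ruz,sux,suz,sxy,uxy,xyz
∂3: piv[fgjy,fgrs,fgry,fgsu,fgsy,fgsz,fguz,fmrs,fmru,fmrz,fmuz,frsy,fruz,fsuz,gjry,guxy,mruy,msux,rxyz] rk=19  ker:grsy,gsuz,mruz
b_2=(52−29)−19=4

b_2=4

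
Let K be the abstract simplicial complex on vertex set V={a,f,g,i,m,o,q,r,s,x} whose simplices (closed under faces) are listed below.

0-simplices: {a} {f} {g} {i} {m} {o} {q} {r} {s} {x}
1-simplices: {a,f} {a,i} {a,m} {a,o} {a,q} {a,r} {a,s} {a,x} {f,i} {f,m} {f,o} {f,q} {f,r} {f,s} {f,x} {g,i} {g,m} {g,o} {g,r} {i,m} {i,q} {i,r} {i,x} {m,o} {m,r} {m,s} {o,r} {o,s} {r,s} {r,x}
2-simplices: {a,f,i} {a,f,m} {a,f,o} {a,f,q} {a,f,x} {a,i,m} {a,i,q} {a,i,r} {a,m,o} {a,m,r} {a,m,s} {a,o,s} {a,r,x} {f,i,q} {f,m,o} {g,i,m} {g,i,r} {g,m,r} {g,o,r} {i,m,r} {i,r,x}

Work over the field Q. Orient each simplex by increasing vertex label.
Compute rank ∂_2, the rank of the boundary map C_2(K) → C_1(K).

rank∂_2=17

n_0=10 n_1=30 n_2=21  [Q]
∂1: piv[af,ai,am,ao,aq,ar,as,ax,gi] rk=9  ker:fi,fm,fo,fq,fr,fs,fx,gm,go,gr,im,iq,ir,ix,mo,mr,ms,or,os,rs,rx
∂2: piv[afi,afm,afo,afq,afx,aim,aiq,air,amo,amr,ams,aos,arx,gim,gir,gor,irx] rk=17  ker:fiq,fmo,gmr,imr
rk∂_2=17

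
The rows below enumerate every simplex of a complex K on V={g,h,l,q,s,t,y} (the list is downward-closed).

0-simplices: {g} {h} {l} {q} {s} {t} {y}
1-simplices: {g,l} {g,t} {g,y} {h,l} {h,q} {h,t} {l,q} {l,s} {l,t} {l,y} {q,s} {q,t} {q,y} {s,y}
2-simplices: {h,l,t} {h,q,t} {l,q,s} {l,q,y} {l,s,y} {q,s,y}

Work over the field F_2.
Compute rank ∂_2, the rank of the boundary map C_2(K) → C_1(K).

rank∂_2=5

n_0=7 n_1=14 n_2=6  [Z2]
∂1: piv[gl,gt,gy,hl,hq,ls] rk=6  ker:ht,lq,lt,ly,qs,qt,qy,sy
∂2: piv[hlt,hqt,lqs,lqy,lsy] rk=5  ker:qsy
rk∂_2=5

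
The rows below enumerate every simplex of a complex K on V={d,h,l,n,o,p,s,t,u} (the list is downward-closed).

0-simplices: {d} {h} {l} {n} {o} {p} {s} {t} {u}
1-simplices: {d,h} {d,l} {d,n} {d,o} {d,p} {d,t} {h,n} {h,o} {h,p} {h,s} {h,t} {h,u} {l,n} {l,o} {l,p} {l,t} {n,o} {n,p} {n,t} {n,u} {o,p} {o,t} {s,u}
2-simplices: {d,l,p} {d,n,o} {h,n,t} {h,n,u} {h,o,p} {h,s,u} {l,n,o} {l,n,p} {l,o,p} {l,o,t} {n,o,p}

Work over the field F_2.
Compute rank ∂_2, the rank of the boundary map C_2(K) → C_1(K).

n_0=9 n_1=23 n_2=11  [Z2]
∂1: piv[dh,dl,dn,do,dp,dt,hs,hu] rk=8  ker:hn,ho,hp,ht,ln,lo,lp,lt,no,np,nt,nu,op,ot,su
∂2: piv[dlp,dno,hnt,hnu,hop,hsu,lno,lnp,lop,lot] rk=10  ker:nop
rk∂_2=10

rank∂_2=10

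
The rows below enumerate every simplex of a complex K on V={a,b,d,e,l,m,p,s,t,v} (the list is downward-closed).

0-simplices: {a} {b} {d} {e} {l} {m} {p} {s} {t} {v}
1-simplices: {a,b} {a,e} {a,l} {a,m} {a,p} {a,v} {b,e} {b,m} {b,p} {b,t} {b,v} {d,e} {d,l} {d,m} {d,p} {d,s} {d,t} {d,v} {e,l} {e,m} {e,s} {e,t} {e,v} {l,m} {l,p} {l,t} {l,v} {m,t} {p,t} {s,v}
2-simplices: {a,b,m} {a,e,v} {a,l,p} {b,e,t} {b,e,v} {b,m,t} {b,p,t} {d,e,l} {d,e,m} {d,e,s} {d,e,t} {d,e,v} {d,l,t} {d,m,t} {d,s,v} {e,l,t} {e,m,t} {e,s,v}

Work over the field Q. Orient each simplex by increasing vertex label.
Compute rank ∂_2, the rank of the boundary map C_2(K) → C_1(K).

n_0=10 n_1=30 n_2=18  [Q]
∂1: piv[ab,ae,al,am,ap,av,bt,de,ds] rk=9  ker:be,bm,bp,bv,dl,dm,dp,dt,dv,el,em,es,et,ev,lm,lp,lt,lv,mt,pt,sv
∂2: piv[abm,aev,alp,bet,bev,bmt,bpt,del,dem,des,det,dev,dlt,dmt,dsv] rk=15  ker:elt,emt,esv
rk∂_2=15

rank∂_2=15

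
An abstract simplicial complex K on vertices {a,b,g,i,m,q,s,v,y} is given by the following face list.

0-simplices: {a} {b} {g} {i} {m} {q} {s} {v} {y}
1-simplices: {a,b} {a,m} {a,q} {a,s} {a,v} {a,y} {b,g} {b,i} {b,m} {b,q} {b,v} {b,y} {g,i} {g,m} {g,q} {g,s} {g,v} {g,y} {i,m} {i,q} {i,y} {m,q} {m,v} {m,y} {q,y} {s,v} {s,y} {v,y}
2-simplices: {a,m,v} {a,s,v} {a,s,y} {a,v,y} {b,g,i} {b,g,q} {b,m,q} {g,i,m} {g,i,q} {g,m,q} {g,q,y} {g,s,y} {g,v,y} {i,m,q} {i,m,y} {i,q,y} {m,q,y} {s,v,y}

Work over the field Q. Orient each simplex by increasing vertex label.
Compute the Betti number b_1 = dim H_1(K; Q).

b_1=5

n_0=9 n_1=28 n_2=18  [Q]
∂1: piv[ab,am,aq,as,av,ay,bg,bi] rk=8  ker:bm,bq,bv,by,gi,gm,gq,gs,gv,gy,im,iq,iy,mq,mv,my,qy,sv,sy,vy
∂2: piv[amv,asv,asy,avy,bgi,bgq,bmq,gim,giq,gmq,gqy,gsy,gvy,imy,iqy] rk=15  ker:imq,mqy,svy
b_1=(28−8)−15=5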